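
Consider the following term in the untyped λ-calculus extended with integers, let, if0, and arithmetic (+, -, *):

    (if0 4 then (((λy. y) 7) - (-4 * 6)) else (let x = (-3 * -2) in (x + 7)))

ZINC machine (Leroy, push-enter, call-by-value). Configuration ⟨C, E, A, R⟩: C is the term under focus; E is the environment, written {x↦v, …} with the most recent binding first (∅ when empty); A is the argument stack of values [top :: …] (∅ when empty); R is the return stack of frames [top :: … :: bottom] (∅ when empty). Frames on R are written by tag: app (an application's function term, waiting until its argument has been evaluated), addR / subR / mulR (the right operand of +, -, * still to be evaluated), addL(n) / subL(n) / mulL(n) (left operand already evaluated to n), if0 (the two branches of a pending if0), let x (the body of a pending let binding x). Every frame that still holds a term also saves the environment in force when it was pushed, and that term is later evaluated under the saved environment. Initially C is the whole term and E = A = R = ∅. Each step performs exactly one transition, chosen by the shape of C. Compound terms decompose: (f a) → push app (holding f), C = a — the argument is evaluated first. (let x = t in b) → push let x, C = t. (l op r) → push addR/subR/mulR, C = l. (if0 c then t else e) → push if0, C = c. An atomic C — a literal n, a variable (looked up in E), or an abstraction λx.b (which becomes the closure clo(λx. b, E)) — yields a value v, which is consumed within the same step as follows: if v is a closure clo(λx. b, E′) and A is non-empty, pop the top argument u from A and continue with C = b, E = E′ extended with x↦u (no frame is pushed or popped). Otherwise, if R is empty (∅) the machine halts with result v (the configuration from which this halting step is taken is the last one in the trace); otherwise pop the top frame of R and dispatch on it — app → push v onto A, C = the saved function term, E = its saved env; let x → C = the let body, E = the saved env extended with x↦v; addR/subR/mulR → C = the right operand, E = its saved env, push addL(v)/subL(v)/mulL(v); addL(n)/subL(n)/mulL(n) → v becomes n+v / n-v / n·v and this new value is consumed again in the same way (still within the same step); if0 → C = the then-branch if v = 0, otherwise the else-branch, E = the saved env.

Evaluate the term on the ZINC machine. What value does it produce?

Answer: 13

Execution trace:
t=0: ⟨C=(if0 4 then (((λy. y) 7) - (-4 * 6)) else (let x = (-3 * -2) in (x + 7))); E=∅; A=∅; R=∅⟩
t=1: ⟨C=4; E=∅; A=∅; R=[if0]⟩
t=2: ⟨C=(let x = (-3 * -2) in (x + 7)); E=∅; A=∅; R=∅⟩
t=3: ⟨C=(-3 * -2); E=∅; A=∅; R=[let x]⟩
t=4: ⟨C=-3; E=∅; A=∅; R=[mulR :: let x]⟩
t=5: ⟨C=-2; E=∅; A=∅; R=[mulL(-3) :: let x]⟩
t=6: ⟨C=(x + 7); E={x↦6}; A=∅; R=∅⟩
t=7: ⟨C=x; E={x↦6}; A=∅; R=[addR]⟩
t=8: ⟨C=7; E={x↦6}; A=∅; R=[addL(6)]⟩
→ final value 13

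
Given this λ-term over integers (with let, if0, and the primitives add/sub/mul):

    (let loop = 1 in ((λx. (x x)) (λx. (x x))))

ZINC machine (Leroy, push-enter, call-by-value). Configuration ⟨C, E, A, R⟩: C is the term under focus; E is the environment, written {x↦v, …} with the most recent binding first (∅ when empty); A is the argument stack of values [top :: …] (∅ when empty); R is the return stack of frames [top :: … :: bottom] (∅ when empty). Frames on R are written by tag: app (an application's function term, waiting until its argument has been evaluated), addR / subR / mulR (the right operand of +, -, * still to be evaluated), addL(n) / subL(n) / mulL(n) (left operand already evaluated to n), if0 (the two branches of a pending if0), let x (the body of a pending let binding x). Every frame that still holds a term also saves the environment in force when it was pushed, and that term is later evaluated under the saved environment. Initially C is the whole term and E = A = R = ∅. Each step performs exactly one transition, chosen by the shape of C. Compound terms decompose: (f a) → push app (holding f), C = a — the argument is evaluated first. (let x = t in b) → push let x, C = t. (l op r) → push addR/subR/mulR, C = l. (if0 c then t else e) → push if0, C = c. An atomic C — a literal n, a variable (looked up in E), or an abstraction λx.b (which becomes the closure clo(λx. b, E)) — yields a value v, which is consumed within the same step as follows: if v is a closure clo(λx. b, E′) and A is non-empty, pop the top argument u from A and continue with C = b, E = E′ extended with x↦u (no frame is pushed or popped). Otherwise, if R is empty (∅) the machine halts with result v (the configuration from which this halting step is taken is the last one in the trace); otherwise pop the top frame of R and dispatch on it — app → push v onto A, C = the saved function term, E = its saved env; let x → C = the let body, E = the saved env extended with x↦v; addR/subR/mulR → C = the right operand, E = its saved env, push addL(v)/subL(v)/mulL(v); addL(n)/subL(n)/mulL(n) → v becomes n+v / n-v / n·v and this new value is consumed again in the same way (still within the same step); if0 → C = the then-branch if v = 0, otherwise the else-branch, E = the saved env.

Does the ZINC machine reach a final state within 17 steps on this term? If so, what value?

[0] <C=(let loop = 1 in ((λx. (x x)) (λx. (x x)))), E=∅, A=∅, R=∅>
[1] <C=1, E=∅, A=∅, R=[let loop]>
[2] <C=((λx. (x x)) (λx. (x x))), E={loop↦1}, A=∅, R=∅>
[3] <C=(λx. (x x)), E={loop↦1}, A=∅, R=[app]>
[4] <C=(λx. (x x)), E={loop↦1}, A=[clo(λx. (x x), {loop↦1})], R=∅>
[5] <C=(x x), E={x↦clo(λx. (x x), {loop↦1}), loop↦1}, A=∅, R=∅>
[6] <C=x, E={x↦clo(λx. (x x), {loop↦1}), loop↦1}, A=∅, R=[app]>
[7] <C=x, E={x↦clo(λx. (x x), {loop↦1}), loop↦1}, A=[clo(λx. (x x), {loop↦1})], R=∅>
… configuration repeats with period 3 (steps 5–7 recur indefinitely) …

Answer: DIVERGES (no final state within 17 steps)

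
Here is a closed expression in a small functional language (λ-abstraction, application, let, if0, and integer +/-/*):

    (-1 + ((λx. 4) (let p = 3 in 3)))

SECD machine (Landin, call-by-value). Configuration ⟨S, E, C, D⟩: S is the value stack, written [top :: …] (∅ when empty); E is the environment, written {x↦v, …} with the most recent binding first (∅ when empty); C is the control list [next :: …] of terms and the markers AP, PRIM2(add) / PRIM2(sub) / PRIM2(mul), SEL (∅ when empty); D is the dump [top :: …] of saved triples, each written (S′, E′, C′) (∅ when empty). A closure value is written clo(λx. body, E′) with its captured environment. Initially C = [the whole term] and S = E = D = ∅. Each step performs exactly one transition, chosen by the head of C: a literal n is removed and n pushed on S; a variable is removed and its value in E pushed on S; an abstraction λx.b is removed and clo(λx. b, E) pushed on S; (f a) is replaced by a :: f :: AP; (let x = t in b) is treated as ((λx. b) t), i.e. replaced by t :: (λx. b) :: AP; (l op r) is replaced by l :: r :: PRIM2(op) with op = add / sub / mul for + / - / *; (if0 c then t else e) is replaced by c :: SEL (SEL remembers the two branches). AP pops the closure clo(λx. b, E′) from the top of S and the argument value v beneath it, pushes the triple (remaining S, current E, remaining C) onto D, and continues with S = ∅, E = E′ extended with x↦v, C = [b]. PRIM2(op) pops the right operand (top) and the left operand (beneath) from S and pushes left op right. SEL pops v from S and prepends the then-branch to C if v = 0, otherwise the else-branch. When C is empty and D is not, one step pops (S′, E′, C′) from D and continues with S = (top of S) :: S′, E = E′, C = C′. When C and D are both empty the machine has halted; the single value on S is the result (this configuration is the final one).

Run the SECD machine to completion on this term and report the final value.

[0] ⟨S=∅; E=∅; C=[(-1 + ((λx. 4) (let p = 3 in 3)))]; D=∅⟩
[1] ⟨S=∅; E=∅; C=[-1 :: ((λx. 4) (let p = 3 in 3)) :: PRIM2(add)]; D=∅⟩
[2] ⟨S=[-1]; E=∅; C=[((λx. 4) (let p = 3 in 3)) :: PRIM2(add)]; D=∅⟩
[3] ⟨S=[-1]; E=∅; C=[(let p = 3 in 3) :: (λx. 4) :: AP :: PRIM2(add)]; D=∅⟩
[4] ⟨S=[-1]; E=∅; C=[3 :: (λp. 3) :: AP :: (λx. 4) :: AP :: PRIM2(add)]; D=∅⟩
[5] ⟨S=[3 :: -1]; E=∅; C=[(λp. 3) :: AP :: (λx. 4) :: AP :: PRIM2(add)]; D=∅⟩
[6] ⟨S=[clo(λp. 3, ∅) :: 3 :: -1]; E=∅; C=[AP :: (λx. 4) :: AP :: PRIM2(add)]; D=∅⟩
[7] ⟨S=∅; E={p↦3}; C=[3]; D=[([-1], ∅, [(λx. 4) :: AP :: PRIM2(add)])]⟩
[8] ⟨S=[3]; E={p↦3}; C=∅; D=[([-1], ∅, [(λx. 4) :: AP :: PRIM2(add)])]⟩
[9] ⟨S=[3 :: -1]; E=∅; C=[(λx. 4) :: AP :: PRIM2(add)]; D=∅⟩
[10] ⟨S=[clo(λx. 4, ∅) :: 3 :: -1]; E=∅; C=[AP :: PRIM2(add)]; D=∅⟩
[11] ⟨S=∅; E={x↦3}; C=[4]; D=[([-1], ∅, [PRIM2(add)])]⟩
[12] ⟨S=[4]; E={x↦3}; C=∅; D=[([-1], ∅, [PRIM2(add)])]⟩
[13] ⟨S=[4 :: -1]; E=∅; C=[PRIM2(add)]; D=∅⟩
[14] ⟨S=[3]; E=∅; C=∅; D=∅⟩
→ final value 3

Answer: 3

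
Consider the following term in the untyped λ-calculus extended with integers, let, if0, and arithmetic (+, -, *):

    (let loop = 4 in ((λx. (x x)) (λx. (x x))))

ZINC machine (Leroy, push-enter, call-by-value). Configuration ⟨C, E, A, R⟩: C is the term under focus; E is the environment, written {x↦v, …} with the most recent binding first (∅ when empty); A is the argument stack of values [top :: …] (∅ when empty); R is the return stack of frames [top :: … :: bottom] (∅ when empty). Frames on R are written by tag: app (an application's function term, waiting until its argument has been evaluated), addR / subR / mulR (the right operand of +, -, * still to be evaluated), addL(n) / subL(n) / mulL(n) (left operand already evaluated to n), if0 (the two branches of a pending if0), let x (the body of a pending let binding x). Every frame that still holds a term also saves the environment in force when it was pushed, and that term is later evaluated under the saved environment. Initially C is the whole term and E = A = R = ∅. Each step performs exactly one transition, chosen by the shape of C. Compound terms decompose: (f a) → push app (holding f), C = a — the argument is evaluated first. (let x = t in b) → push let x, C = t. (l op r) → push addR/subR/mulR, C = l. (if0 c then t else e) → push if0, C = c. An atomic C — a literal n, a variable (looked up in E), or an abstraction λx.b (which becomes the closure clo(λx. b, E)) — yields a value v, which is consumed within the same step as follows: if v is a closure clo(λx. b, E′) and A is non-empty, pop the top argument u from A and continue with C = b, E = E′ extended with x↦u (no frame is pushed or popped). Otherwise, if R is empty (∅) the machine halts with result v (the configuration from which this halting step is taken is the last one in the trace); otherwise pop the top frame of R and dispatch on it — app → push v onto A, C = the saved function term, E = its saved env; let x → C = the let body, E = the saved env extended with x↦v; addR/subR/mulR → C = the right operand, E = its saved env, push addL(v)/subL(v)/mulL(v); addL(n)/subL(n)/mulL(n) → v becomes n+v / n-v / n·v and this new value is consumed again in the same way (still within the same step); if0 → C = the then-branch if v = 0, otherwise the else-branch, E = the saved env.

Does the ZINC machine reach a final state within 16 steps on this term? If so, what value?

0. [C=(let loop = 4 in ((λx. (x x)) (λx. (x x)))) | E=∅ | A=∅ | R=∅]
1. [C=4 | E=∅ | A=∅ | R=[let loop]]
2. [C=((λx. (x x)) (λx. (x x))) | E={loop↦4} | A=∅ | R=∅]
3. [C=(λx. (x x)) | E={loop↦4} | A=∅ | R=[app]]
4. [C=(λx. (x x)) | E={loop↦4} | A=[clo(λx. (x x), {loop↦4})] | R=∅]
5. [C=(x x) | E={x↦clo(λx. (x x), {loop↦4}), loop↦4} | A=∅ | R=∅]
6. [C=x | E={x↦clo(λx. (x x), {loop↦4}), loop↦4} | A=∅ | R=[app]]
7. [C=x | E={x↦clo(λx. (x x), {loop↦4}), loop↦4} | A=[clo(λx. (x x), {loop↦4})] | R=∅]
… configuration repeats with period 3 (steps 5–7 recur indefinitely) …

Answer: DIVERGES (no final state within 16 steps)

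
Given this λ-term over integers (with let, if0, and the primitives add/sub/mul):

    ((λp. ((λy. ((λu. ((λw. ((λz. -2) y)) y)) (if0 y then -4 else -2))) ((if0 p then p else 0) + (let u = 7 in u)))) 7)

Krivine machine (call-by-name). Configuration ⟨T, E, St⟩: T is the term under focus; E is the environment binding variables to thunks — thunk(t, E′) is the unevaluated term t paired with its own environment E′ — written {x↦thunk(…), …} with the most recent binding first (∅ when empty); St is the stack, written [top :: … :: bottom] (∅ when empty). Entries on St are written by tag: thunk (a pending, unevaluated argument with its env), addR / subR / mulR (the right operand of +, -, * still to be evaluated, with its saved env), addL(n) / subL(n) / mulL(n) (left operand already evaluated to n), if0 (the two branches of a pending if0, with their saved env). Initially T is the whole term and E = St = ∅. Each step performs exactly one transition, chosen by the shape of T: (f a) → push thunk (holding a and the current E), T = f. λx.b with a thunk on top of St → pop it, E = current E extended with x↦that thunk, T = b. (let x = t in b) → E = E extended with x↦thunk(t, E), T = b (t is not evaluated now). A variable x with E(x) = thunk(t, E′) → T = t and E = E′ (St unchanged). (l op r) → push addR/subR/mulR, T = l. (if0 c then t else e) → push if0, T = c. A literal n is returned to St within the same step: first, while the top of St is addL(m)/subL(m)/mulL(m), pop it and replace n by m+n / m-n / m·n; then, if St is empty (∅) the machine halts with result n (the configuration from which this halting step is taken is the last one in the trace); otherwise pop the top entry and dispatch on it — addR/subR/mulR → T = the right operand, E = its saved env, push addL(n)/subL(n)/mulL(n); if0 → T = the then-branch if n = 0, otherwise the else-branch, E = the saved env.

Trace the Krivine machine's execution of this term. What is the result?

[0] [T=((λp. ((λy. ((λu. ((λw. ((λz. -2) y)) y)) (if0 y then -4 else -2))) ((if0 p then p else 0) + (let u = 7 in u)))) 7) | E=∅ | St=∅]
[1] [T=(λp. ((λy. ((λu. ((λw. ((λz. -2) y)) y)) (if0 y then -4 else -2))) ((if0 p then p else 0) + (let u = 7 in u)))) | E=∅ | St=[thunk]]
[2] [T=((λy. ((λu. ((λw. ((λz. -2) y)) y)) (if0 y then -4 else -2))) ((if0 p then p else 0) + (let u = 7 in u))) | E={p↦thunk(7, ∅)} | St=∅]
[3] [T=(λy. ((λu. ((λw. ((λz. -2) y)) y)) (if0 y then -4 else -2))) | E={p↦thunk(7, ∅)} | St=[thunk]]
[4] [T=((λu. ((λw. ((λz. -2) y)) y)) (if0 y then -4 else -2)) | E={y↦thunk(((if0 p then p else 0) + (let u = 7 in u)), {p↦thunk(7, ∅)}), p↦thunk(7, ∅)} | St=∅]
[5] [T=(λu. ((λw. ((λz. -2) y)) y)) | E={y↦thunk(((if0 p then p else 0) + (let u = 7 in u)), {p↦thunk(7, ∅)}), p↦thunk(7, ∅)} | St=[thunk]]
[6] [T=((λw. ((λz. -2) y)) y) | E={u↦thunk((if0 y then -4 else -2), {y↦thunk(((if0 p then p else 0) + (let u = 7 in u)), {p↦thunk(7, ∅)}), p↦thunk(7, ∅)}), y↦thunk(((if0 p then p else 0) + (let u = 7 in u)), {p↦thunk(7, ∅)}), p↦thunk(7, ∅)} | St=∅]
[7] [T=(λw. ((λz. -2) y)) | E={u↦thunk((if0 y then -4 else -2), {y↦thunk(((if0 p then p else 0) + (let u = 7 in u)), {p↦thunk(7, ∅)}), p↦thunk(7, ∅)}), y↦thunk(((if0 p then p else 0) + (let u = 7 in u)), {p↦thunk(7, ∅)}), p↦thunk(7, ∅)} | St=[thunk]]
[8] [T=((λz. -2) y) | E={w↦thunk(y, {u↦thunk((if0 y then -4 else -2), {y↦thunk(((if0 p then p else 0) + (let u = 7 in u)), {p↦thunk(7, ∅)}), p↦thunk(7, ∅)}), y↦thunk(((if0 p then p else 0) + (let u = 7 in u)), {p↦thunk(7, ∅)}), p↦thunk(7, ∅)}), u↦thunk((if0 y then -4 else -2), {y↦thunk(((if0 p then p else 0) + (let u = 7 in u)), {p↦thunk(7, ∅)}), p↦thunk(7, ∅)}), y↦thunk(((if0 p then p else 0) + (let u = 7 in u)), {p↦thunk(7, ∅)}), p↦thunk(7, ∅)} | St=∅]
[9] [T=(λz. -2) | E={w↦thunk(y, {u↦thunk((if0 y then -4 else -2), {y↦thunk(((if0 p then p else 0) + (let u = 7 in u)), {p↦thunk(7, ∅)}), p↦thunk(7, ∅)}), y↦thunk(((if0 p then p else 0) + (let u = 7 in u)), {p↦thunk(7, ∅)}), p↦thunk(7, ∅)}), u↦thunk((if0 y then -4 else -2), {y↦thunk(((if0 p then p else 0) + (let u = 7 in u)), {p↦thunk(7, ∅)}), p↦thunk(7, ∅)}), y↦thunk(((if0 p then p else 0) + (let u = 7 in u)), {p↦thunk(7, ∅)}), p↦thunk(7, ∅)} | St=[thunk]]
[10] [T=-2 | E={z↦thunk(y, {w↦thunk(y, {u↦thunk((if0 y then -4 else -2), {y↦thunk(((if0 p then p else 0) + (let u = 7 in u)), {p↦thunk(7, ∅)}), p↦thunk(7, ∅)}), y↦thunk(((if0 p then p else 0) + (let u = 7 in u)), {p↦thunk(7, ∅)}), p↦thunk(7, ∅)}), u↦thunk((if0 y then -4 else -2), {y↦thunk(((if0 p then p else 0) + (let u = 7 in u)), {p↦thunk(7, ∅)}), p↦thunk(7, ∅)}), y↦thunk(((if0 p then p else 0) + (let u = 7 in u)), {p↦thunk(7, ∅)}), p↦thunk(7, ∅)}), w↦thunk(y, {u↦thunk((if0 y then -4 else -2), {y↦thunk(((if0 p then p else 0) + (let u = 7 in u)), {p↦thunk(7, ∅)}), p↦thunk(7, ∅)}), y↦thunk(((if0 p then p else 0) + (let u = 7 in u)), {p↦thunk(7, ∅)}), p↦thunk(7, ∅)}), u↦thunk((if0 y then -4 else -2), {y↦thunk(((if0 p then p else 0) + (let u = 7 in u)), {p↦thunk(7, ∅)}), p↦thunk(7, ∅)}), y↦thunk(((if0 p then p else 0) + (let u = 7 in u)), {p↦thunk(7, ∅)}), p↦thunk(7, ∅)} | St=∅]
→ final value -2

Answer: -2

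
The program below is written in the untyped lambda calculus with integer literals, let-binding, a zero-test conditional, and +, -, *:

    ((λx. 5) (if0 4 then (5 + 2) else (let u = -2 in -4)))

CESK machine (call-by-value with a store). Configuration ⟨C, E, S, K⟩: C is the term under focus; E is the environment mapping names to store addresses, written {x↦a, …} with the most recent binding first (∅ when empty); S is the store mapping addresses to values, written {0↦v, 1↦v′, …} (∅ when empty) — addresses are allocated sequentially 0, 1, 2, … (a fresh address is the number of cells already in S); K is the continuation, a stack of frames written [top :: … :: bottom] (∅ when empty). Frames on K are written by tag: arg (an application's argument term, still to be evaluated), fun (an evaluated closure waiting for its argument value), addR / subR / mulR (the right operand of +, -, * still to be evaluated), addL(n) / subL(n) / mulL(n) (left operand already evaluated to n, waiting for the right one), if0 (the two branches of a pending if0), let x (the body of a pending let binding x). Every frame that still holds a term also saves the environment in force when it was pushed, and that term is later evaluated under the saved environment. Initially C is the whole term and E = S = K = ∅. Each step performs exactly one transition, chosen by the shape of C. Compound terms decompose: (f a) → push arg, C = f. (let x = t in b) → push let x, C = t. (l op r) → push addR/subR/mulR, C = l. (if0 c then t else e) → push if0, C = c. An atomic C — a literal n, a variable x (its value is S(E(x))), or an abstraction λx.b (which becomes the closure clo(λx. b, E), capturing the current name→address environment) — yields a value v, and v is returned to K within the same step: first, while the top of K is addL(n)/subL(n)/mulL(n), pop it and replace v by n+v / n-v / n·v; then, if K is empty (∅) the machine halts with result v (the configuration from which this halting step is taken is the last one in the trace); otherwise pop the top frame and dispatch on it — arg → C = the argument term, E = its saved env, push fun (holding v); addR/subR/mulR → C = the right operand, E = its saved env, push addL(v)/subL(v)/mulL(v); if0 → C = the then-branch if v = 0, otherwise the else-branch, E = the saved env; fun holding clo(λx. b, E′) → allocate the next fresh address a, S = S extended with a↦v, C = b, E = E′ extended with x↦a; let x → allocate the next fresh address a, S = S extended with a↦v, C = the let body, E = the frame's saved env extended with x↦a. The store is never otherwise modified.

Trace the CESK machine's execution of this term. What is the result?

0. [C=((λx. 5) (if0 4 then (5 + 2) else (let u = -2 in -4))) | E=∅ | S=∅ | K=∅]
1. [C=(λx. 5) | E=∅ | S=∅ | K=[arg]]
2. [C=(if0 4 then (5 + 2) else (let u = -2 in -4)) | E=∅ | S=∅ | K=[fun]]
3. [C=4 | E=∅ | S=∅ | K=[if0 :: fun]]
4. [C=(let u = -2 in -4) | E=∅ | S=∅ | K=[fun]]
5. [C=-2 | E=∅ | S=∅ | K=[let u :: fun]]
6. [C=-4 | E={u↦0} | S={0↦-2} | K=[fun]]
7. [C=5 | E={x↦1} | S={0↦-2, 1↦-4} | K=∅]
→ final value 5

Answer: 5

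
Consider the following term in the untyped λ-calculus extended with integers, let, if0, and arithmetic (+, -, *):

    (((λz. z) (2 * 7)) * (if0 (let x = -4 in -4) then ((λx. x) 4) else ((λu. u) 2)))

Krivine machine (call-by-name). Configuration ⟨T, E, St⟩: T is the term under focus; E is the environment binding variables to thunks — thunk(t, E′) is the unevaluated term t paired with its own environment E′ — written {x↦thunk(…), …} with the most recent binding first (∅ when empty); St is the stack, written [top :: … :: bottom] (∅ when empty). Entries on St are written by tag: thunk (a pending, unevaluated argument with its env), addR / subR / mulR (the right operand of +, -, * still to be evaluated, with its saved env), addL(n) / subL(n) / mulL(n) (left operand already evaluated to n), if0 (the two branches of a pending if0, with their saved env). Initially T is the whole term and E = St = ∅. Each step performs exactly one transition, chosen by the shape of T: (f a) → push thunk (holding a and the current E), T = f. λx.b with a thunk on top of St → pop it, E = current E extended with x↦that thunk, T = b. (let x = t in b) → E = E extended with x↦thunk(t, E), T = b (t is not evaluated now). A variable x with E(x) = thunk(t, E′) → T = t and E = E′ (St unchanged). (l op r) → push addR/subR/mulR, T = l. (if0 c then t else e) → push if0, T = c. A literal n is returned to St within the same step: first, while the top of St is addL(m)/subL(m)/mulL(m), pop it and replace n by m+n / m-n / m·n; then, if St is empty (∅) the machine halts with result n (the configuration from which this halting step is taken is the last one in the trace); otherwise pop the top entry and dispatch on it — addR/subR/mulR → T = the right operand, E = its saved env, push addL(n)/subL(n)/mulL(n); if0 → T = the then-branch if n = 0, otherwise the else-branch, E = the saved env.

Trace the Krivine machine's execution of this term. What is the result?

Answer: 28

Machine steps:
step 0: [T=(((λz. z) (2 * 7)) * (if0 (let x = -4 in -4) then ((λx. x) 4) else ((λu. u) 2))) | E=∅ | St=∅]
step 1: [T=((λz. z) (2 * 7)) | E=∅ | St=[mulR]]
step 2: [T=(λz. z) | E=∅ | St=[thunk :: mulR]]
step 3: [T=z | E={z↦thunk((2 * 7), ∅)} | St=[mulR]]
step 4: [T=(2 * 7) | E=∅ | St=[mulR]]
step 5: [T=2 | E=∅ | St=[mulR :: mulR]]
step 6: [T=7 | E=∅ | St=[mulL(2) :: mulR]]
step 7: [T=(if0 (let x = -4 in -4) then ((λx. x) 4) else ((λu. u) 2)) | E=∅ | St=[mulL(14)]]
step 8: [T=(let x = -4 in -4) | E=∅ | St=[if0 :: mulL(14)]]
step 9: [T=-4 | E={x↦thunk(-4, ∅)} | St=[if0 :: mulL(14)]]
step 10: [T=((λu. u) 2) | E=∅ | St=[mulL(14)]]
step 11: [T=(λu. u) | E=∅ | St=[thunk :: mulL(14)]]
step 12: [T=u | E={u↦thunk(2, ∅)} | St=[mulL(14)]]
step 13: [T=2 | E=∅ | St=[mulL(14)]]
→ final value 28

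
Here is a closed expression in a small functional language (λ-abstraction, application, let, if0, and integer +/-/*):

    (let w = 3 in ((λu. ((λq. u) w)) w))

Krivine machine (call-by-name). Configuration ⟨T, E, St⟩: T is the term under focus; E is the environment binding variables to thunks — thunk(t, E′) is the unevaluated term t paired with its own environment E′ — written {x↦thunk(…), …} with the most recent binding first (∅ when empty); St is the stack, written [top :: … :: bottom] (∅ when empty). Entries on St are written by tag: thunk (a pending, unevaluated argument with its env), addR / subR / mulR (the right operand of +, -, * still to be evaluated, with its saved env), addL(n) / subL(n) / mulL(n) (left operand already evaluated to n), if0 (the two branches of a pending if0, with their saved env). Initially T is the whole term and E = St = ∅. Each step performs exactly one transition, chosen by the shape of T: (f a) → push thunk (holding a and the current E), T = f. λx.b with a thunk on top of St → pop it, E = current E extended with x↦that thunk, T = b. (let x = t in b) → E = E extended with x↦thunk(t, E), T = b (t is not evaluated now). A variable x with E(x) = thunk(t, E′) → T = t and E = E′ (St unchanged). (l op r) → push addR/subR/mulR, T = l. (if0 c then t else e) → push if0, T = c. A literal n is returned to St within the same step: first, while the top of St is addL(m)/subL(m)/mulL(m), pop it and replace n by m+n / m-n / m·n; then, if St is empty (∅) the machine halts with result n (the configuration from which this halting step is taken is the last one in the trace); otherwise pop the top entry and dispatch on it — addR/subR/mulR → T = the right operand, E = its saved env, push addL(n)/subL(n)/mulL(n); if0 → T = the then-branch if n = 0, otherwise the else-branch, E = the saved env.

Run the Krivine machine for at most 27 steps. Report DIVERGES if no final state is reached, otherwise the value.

[0] <T=(let w = 3 in ((λu. ((λq. u) w)) w)), E=∅, St=∅>
[1] <T=((λu. ((λq. u) w)) w), E={w↦thunk(3, ∅)}, St=∅>
[2] <T=(λu. ((λq. u) w)), E={w↦thunk(3, ∅)}, St=[thunk]>
[3] <T=((λq. u) w), E={u↦thunk(w, {w↦thunk(3, ∅)}), w↦thunk(3, ∅)}, St=∅>
[4] <T=(λq. u), E={u↦thunk(w, {w↦thunk(3, ∅)}), w↦thunk(3, ∅)}, St=[thunk]>
[5] <T=u, E={q↦thunk(w, {u↦thunk(w, {w↦thunk(3, ∅)}), w↦thunk(3, ∅)}), u↦thunk(w, {w↦thunk(3, ∅)}), w↦thunk(3, ∅)}, St=∅>
[6] <T=w, E={w↦thunk(3, ∅)}, St=∅>
[7] <T=3, E=∅, St=∅>
→ final value 3

Answer: 3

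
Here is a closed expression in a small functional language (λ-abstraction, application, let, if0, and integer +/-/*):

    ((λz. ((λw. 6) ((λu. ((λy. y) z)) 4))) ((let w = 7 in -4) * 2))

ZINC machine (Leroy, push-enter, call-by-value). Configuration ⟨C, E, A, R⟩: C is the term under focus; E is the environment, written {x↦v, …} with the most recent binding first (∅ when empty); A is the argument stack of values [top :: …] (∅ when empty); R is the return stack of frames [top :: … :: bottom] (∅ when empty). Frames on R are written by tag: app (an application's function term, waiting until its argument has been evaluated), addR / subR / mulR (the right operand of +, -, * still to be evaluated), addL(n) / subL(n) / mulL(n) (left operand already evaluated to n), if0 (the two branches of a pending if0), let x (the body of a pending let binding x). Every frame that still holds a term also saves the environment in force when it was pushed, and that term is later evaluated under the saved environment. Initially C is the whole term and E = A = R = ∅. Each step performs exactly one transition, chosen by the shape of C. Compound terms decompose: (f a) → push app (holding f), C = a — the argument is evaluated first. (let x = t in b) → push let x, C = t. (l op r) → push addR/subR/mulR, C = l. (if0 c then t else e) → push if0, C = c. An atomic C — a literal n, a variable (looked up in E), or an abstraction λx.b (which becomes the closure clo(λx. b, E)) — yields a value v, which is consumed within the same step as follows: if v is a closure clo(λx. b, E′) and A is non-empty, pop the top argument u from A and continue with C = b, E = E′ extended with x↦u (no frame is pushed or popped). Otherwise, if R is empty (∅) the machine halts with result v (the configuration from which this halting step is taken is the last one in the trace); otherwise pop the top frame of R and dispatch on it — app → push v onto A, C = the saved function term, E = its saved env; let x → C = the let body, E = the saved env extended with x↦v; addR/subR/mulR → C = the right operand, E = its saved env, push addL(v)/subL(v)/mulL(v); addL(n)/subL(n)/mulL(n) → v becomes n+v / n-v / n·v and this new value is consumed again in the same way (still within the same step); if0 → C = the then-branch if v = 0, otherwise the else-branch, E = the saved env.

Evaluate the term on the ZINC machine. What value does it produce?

Answer: 6

Derivation:
[0] ⟨C=((λz. ((λw. 6) ((λu. ((λy. y) z)) 4))) ((let w = 7 in -4) * 2)); E=∅; A=∅; R=∅⟩
[1] ⟨C=((let w = 7 in -4) * 2); E=∅; A=∅; R=[app]⟩
[2] ⟨C=(let w = 7 in -4); E=∅; A=∅; R=[mulR :: app]⟩
[3] ⟨C=7; E=∅; A=∅; R=[let w :: mulR :: app]⟩
[4] ⟨C=-4; E={w↦7}; A=∅; R=[mulR :: app]⟩
[5] ⟨C=2; E=∅; A=∅; R=[mulL(-4) :: app]⟩
[6] ⟨C=(λz. ((λw. 6) ((λu. ((λy. y) z)) 4))); E=∅; A=[-8]; R=∅⟩
[7] ⟨C=((λw. 6) ((λu. ((λy. y) z)) 4)); E={z↦-8}; A=∅; R=∅⟩
[8] ⟨C=((λu. ((λy. y) z)) 4); E={z↦-8}; A=∅; R=[app]⟩
[9] ⟨C=4; E={z↦-8}; A=∅; R=[app :: app]⟩
[10] ⟨C=(λu. ((λy. y) z)); E={z↦-8}; A=[4]; R=[app]⟩
[11] ⟨C=((λy. y) z); E={u↦4, z↦-8}; A=∅; R=[app]⟩
[12] ⟨C=z; E={u↦4, z↦-8}; A=∅; R=[app :: app]⟩
[13] ⟨C=(λy. y); E={u↦4, z↦-8}; A=[-8]; R=[app]⟩
[14] ⟨C=y; E={y↦-8, u↦4, z↦-8}; A=∅; R=[app]⟩
[15] ⟨C=(λw. 6); E={z↦-8}; A=[-8]; R=∅⟩
[16] ⟨C=6; E={w↦-8, z↦-8}; A=∅; R=∅⟩
→ final value 6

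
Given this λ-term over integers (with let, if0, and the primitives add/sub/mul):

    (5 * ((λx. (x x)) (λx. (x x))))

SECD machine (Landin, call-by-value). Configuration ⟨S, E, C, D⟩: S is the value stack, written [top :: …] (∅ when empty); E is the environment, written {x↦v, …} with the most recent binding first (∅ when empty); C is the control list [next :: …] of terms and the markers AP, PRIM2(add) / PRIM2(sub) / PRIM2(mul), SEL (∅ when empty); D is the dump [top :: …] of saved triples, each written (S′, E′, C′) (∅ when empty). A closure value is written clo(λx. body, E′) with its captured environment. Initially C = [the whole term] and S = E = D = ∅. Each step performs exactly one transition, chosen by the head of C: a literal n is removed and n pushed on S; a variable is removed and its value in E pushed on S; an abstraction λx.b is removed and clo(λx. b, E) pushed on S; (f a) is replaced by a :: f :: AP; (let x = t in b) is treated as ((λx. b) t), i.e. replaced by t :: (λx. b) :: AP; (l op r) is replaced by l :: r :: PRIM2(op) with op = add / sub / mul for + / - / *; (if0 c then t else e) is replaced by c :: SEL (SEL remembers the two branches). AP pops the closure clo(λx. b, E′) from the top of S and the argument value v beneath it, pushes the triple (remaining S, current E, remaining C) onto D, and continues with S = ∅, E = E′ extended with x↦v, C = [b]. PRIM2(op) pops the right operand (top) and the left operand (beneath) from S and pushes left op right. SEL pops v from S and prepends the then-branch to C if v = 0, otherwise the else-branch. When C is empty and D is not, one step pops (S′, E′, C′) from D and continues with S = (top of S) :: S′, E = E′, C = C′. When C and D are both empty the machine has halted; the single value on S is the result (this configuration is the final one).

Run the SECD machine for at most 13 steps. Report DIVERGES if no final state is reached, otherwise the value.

Answer: DIVERGES (no final state within 13 steps)

Derivation:
0. <S=∅, E=∅, C=[(5 * ((λx. (x x)) (λx. (x x))))], D=∅>
1. <S=∅, E=∅, C=[5 :: ((λx. (x x)) (λx. (x x))) :: PRIM2(mul)], D=∅>
2. <S=[5], E=∅, C=[((λx. (x x)) (λx. (x x))) :: PRIM2(mul)], D=∅>
3. <S=[5], E=∅, C=[(λx. (x x)) :: (λx. (x x)) :: AP :: PRIM2(mul)], D=∅>
4. <S=[clo(λx. (x x), ∅) :: 5], E=∅, C=[(λx. (x x)) :: AP :: PRIM2(mul)], D=∅>
5. <S=[clo(λx. (x x), ∅) :: clo(λx. (x x), ∅) :: 5], E=∅, C=[AP :: PRIM2(mul)], D=∅>
6. <S=∅, E={x↦clo(λx. (x x), ∅)}, C=[(x x)], D=[([5], ∅, [PRIM2(mul)])]>
7. <S=∅, E={x↦clo(λx. (x x), ∅)}, C=[x :: x :: AP], D=[([5], ∅, [PRIM2(mul)])]>
8. <S=[clo(λx. (x x), ∅)], E={x↦clo(λx. (x x), ∅)}, C=[x :: AP], D=[([5], ∅, [PRIM2(mul)])]>
9. <S=[clo(λx. (x x), ∅) :: clo(λx. (x x), ∅)], E={x↦clo(λx. (x x), ∅)}, C=[AP], D=[([5], ∅, [PRIM2(mul)])]>
10. <S=∅, E={x↦clo(λx. (x x), ∅)}, C=[(x x)], D=[(∅, {x↦clo(λx. (x x), ∅)}, ∅) :: ([5], ∅, [PRIM2(mul)])]>
11. <S=∅, E={x↦clo(λx. (x x), ∅)}, C=[x :: x :: AP], D=[(∅, {x↦clo(λx. (x x), ∅)}, ∅) :: ([5], ∅, [PRIM2(mul)])]>
12. <S=[clo(λx. (x x), ∅)], E={x↦clo(λx. (x x), ∅)}, C=[x :: AP], D=[(∅, {x↦clo(λx. (x x), ∅)}, ∅) :: ([5], ∅, [PRIM2(mul)])]>
13. <S=[clo(λx. (x x), ∅) :: clo(λx. (x x), ∅)], E={x↦clo(λx. (x x), ∅)}, C=[AP], D=[(∅, {x↦clo(λx. (x x), ∅)}, ∅) :: ([5], ∅, [PRIM2(mul)])]>
→ 13 transitions taken and the configuration is still not final: no result within 13 steps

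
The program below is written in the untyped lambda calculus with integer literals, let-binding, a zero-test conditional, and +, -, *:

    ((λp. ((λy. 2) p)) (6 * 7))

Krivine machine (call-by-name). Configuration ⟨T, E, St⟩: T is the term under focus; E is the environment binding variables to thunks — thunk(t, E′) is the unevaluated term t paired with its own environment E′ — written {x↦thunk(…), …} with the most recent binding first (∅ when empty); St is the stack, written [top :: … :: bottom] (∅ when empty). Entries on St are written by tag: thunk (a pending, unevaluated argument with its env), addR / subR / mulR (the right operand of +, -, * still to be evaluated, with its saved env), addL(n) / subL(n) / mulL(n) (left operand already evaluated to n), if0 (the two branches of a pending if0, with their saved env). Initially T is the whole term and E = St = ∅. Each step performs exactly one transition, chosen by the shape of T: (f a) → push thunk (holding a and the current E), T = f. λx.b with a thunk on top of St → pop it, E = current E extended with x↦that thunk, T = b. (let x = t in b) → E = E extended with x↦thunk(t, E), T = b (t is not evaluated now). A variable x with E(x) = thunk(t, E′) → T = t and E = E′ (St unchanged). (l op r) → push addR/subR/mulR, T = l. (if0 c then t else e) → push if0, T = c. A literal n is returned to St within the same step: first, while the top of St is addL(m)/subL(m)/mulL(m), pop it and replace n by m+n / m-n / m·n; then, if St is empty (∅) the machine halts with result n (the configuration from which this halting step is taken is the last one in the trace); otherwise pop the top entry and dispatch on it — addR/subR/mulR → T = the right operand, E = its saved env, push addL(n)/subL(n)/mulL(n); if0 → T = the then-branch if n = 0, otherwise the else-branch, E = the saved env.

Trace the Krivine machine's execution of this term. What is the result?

Answer: 2

Machine steps:
[0] ⟨T=((λp. ((λy. 2) p)) (6 * 7)); E=∅; St=∅⟩
[1] ⟨T=(λp. ((λy. 2) p)); E=∅; St=[thunk]⟩
[2] ⟨T=((λy. 2) p); E={p↦thunk((6 * 7), ∅)}; St=∅⟩
[3] ⟨T=(λy. 2); E={p↦thunk((6 * 7), ∅)}; St=[thunk]⟩
[4] ⟨T=2; E={y↦thunk(p, {p↦thunk((6 * 7), ∅)}), p↦thunk((6 * 7), ∅)}; St=∅⟩
→ final value 2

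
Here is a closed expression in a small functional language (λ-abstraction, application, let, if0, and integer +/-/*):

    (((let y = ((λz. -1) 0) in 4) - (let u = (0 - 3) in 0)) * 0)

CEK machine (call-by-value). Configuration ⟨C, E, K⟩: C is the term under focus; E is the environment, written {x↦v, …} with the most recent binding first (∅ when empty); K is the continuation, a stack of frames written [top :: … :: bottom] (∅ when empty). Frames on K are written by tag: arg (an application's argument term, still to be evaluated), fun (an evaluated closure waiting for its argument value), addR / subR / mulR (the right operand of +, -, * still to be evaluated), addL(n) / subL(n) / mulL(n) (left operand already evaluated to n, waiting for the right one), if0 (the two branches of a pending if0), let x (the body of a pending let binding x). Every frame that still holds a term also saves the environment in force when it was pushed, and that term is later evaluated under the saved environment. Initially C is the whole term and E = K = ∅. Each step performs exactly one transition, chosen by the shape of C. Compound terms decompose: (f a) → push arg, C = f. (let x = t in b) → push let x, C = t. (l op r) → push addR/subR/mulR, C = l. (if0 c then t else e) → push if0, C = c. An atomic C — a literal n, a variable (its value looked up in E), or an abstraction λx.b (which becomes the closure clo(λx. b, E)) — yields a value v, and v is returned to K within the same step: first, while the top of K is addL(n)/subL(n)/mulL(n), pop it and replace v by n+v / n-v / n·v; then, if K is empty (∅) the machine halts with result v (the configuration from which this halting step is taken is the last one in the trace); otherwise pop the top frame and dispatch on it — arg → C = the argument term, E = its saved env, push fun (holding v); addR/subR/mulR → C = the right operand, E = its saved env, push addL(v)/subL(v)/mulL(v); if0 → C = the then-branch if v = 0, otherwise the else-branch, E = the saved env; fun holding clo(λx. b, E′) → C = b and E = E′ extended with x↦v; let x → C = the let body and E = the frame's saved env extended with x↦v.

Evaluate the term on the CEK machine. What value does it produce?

Answer: 0

Execution trace:
t=0: ⟨C=(((let y = ((λz. -1) 0) in 4) - (let u = (0 - 3) in 0)) * 0); E=∅; K=∅⟩
t=1: ⟨C=((let y = ((λz. -1) 0) in 4) - (let u = (0 - 3) in 0)); E=∅; K=[mulR]⟩
t=2: ⟨C=(let y = ((λz. -1) 0) in 4); E=∅; K=[subR :: mulR]⟩
t=3: ⟨C=((λz. -1) 0); E=∅; K=[let y :: subR :: mulR]⟩
t=4: ⟨C=(λz. -1); E=∅; K=[arg :: let y :: subR :: mulR]⟩
t=5: ⟨C=0; E=∅; K=[fun :: let y :: subR :: mulR]⟩
t=6: ⟨C=-1; E={z↦0}; K=[let y :: subR :: mulR]⟩
t=7: ⟨C=4; E={y↦-1}; K=[subR :: mulR]⟩
t=8: ⟨C=(let u = (0 - 3) in 0); E=∅; K=[subL(4) :: mulR]⟩
t=9: ⟨C=(0 - 3); E=∅; K=[let u :: subL(4) :: mulR]⟩
t=10: ⟨C=0; E=∅; K=[subR :: let u :: subL(4) :: mulR]⟩
t=11: ⟨C=3; E=∅; K=[subL(0) :: let u :: subL(4) :: mulR]⟩
t=12: ⟨C=0; E={u↦-3}; K=[subL(4) :: mulR]⟩
t=13: ⟨C=0; E=∅; K=[mulL(4)]⟩
→ final value 0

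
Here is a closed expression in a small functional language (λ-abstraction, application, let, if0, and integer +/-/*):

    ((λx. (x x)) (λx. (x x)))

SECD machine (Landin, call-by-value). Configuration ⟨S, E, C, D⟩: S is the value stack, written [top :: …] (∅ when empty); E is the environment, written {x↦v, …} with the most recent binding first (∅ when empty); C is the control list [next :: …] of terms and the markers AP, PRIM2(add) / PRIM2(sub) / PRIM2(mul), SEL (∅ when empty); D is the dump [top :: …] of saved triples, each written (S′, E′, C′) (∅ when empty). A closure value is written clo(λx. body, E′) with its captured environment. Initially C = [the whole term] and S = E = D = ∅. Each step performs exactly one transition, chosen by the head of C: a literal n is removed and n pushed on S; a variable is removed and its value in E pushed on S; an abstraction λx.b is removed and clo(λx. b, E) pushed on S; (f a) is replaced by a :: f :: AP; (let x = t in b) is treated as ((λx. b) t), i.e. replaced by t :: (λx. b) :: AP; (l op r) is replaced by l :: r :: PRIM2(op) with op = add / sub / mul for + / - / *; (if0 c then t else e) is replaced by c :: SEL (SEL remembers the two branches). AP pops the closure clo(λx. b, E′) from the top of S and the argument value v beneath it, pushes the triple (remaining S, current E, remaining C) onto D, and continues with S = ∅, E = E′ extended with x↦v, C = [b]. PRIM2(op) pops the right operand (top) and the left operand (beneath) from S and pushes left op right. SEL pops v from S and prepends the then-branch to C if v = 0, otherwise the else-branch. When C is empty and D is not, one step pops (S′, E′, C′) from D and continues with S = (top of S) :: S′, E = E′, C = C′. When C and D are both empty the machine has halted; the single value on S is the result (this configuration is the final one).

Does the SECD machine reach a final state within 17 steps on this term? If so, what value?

Answer: DIVERGES (no final state within 17 steps)

Machine steps:
[0] [S=∅ | E=∅ | C=[((λx. (x x)) (λx. (x x)))] | D=∅]
[1] [S=∅ | E=∅ | C=[(λx. (x x)) :: (λx. (x x)) :: AP] | D=∅]
[2] [S=[clo(λx. (x x), ∅)] | E=∅ | C=[(λx. (x x)) :: AP] | D=∅]
[3] [S=[clo(λx. (x x), ∅) :: clo(λx. (x x), ∅)] | E=∅ | C=[AP] | D=∅]
[4] [S=∅ | E={x↦clo(λx. (x x), ∅)} | C=[(x x)] | D=[(∅, ∅, ∅)]]
[5] [S=∅ | E={x↦clo(λx. (x x), ∅)} | C=[x :: x :: AP] | D=[(∅, ∅, ∅)]]
[6] [S=[clo(λx. (x x), ∅)] | E={x↦clo(λx. (x x), ∅)} | C=[x :: AP] | D=[(∅, ∅, ∅)]]
[7] [S=[clo(λx. (x x), ∅) :: clo(λx. (x x), ∅)] | E={x↦clo(λx. (x x), ∅)} | C=[AP] | D=[(∅, ∅, ∅)]]
[8] [S=∅ | E={x↦clo(λx. (x x), ∅)} | C=[(x x)] | D=[(∅, {x↦clo(λx. (x x), ∅)}, ∅) :: (∅, ∅, ∅)]]
[9] [S=∅ | E={x↦clo(λx. (x x), ∅)} | C=[x :: x :: AP] | D=[(∅, {x↦clo(λx. (x x), ∅)}, ∅) :: (∅, ∅, ∅)]]
[10] [S=[clo(λx. (x x), ∅)] | E={x↦clo(λx. (x x), ∅)} | C=[x :: AP] | D=[(∅, {x↦clo(λx. (x x), ∅)}, ∅) :: (∅, ∅, ∅)]]
[11] [S=[clo(λx. (x x), ∅) :: clo(λx. (x x), ∅)] | E={x↦clo(λx. (x x), ∅)} | C=[AP] | D=[(∅, {x↦clo(λx. (x x), ∅)}, ∅) :: (∅, ∅, ∅)]]
[12] [S=∅ | E={x↦clo(λx. (x x), ∅)} | C=[(x x)] | D=[(∅, {x↦clo(λx. (x x), ∅)}, ∅) :: (∅, {x↦clo(λx. (x x), ∅)}, ∅) :: (∅, ∅, ∅)]]
[13] [S=∅ | E={x↦clo(λx. (x x), ∅)} | C=[x :: x :: AP] | D=[(∅, {x↦clo(λx. (x x), ∅)}, ∅) :: (∅, {x↦clo(λx. (x x), ∅)}, ∅) :: (∅, ∅, ∅)]]
[14] [S=[clo(λx. (x x), ∅)] | E={x↦clo(λx. (x x), ∅)} | C=[x :: AP] | D=[(∅, {x↦clo(λx. (x x), ∅)}, ∅) :: (∅, {x↦clo(λx. (x x), ∅)}, ∅) :: (∅, ∅, ∅)]]
[15] [S=[clo(λx. (x x), ∅) :: clo(λx. (x x), ∅)] | E={x↦clo(λx. (x x), ∅)} | C=[AP] | D=[(∅, {x↦clo(λx. (x x), ∅)}, ∅) :: (∅, {x↦clo(λx. (x x), ∅)}, ∅) :: (∅, ∅, ∅)]]
[16] [S=∅ | E={x↦clo(λx. (x x), ∅)} | C=[(x x)] | D=[(∅, {x↦clo(λx. (x x), ∅)}, ∅) :: (∅, {x↦clo(λx. (x x), ∅)}, ∅) :: (∅, {x↦clo(λx. (x x), ∅)}, ∅) :: (∅, ∅, ∅)]]
[17] [S=∅ | E={x↦clo(λx. (x x), ∅)} | C=[x :: x :: AP] | D=[(∅, {x↦clo(λx. (x x), ∅)}, ∅) :: (∅, {x↦clo(λx. (x x), ∅)}, ∅) :: (∅, {x↦clo(λx. (x x), ∅)}, ∅) :: (∅, ∅, ∅)]]
→ 17 transitions taken and the configuration is still not final: no result within 17 steps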